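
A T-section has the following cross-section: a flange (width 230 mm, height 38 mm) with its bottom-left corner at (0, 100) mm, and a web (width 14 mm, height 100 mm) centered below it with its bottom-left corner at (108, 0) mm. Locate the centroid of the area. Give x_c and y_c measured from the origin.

Part | A | x̄ᵢ | ȳᵢ | A·x̄ᵢ | A·ȳᵢ
web | 1400.00 | 115.00 | 50.00 | 161000.00 | 70000.00
flange | 8740.00 | 115.00 | 119.00 | 1005100.00 | 1040060.00
Σ | 10140.00 |  |  | 1166100.00 | 1110060.00
x_c = 1166100.00 / 10140.00 = 115.00 mm
y_c = 1110060.00 / 10140.00 = 109.47 mm

x_c = 115.00 mm, y_c = 109.47 mm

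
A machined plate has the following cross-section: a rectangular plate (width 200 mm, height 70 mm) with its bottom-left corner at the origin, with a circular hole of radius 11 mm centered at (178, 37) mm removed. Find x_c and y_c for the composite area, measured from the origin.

x_c = 97.82 mm, y_c = 34.94 mm

plate: A = 200 × 70 = 14000.00, centroid at (100.00, 35.00).
hole: A = −π·11² = -380.13, centroid at (178.00, 37.00).
ΣA = 13619.87 mm²
ΣAx_c = (14000.00)(100.00) + (-380.13)(178.00) = 1332336.38 mm³
ΣAy_c = (14000.00)(35.00) + (-380.13)(37.00) = 475935.09 mm³
x_c = 1332336.38 / 13619.87 = 97.82 mm
y_c = 475935.09 / 13619.87 = 34.94 mm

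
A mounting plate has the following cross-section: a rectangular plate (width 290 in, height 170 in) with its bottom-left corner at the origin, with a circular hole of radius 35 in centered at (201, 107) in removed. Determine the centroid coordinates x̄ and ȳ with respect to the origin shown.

plate: A = 290 × 170 = 49300.00, centroid at (145.00, 85.00).
hole: A = −π·35² = -3848.45, centroid at (201.00, 107.00).
ΣA = 45451.55 in², ΣAx̄ = 6374961.35 in³, ΣAȳ = 3778715.74 in³.
x̄ = 6374961.35/45451.55 = 140.26 in; ȳ = 3778715.74/45451.55 = 83.14 in.

x̄ = 140.26 in, ȳ = 83.14 in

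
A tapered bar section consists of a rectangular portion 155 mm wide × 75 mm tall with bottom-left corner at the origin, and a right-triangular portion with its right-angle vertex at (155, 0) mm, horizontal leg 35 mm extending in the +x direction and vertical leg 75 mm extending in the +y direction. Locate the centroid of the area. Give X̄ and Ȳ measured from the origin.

X̄ = 86.55 mm, Ȳ = 36.23 mm

Part | A | x̄ᵢ | ȳᵢ | A·x̄ᵢ | A·ȳᵢ
rectangular portion | 11625.00 | 77.50 | 37.50 | 900937.50 | 435937.50
triangular portion | 1312.50 | 166.67 | 25.00 | 218750.00 | 32812.50
Σ | 12937.50 |  |  | 1119687.50 | 468750.00
X̄ = 1119687.50 / 12937.50 = 86.55 mm
Ȳ = 468750.00 / 12937.50 = 36.23 mm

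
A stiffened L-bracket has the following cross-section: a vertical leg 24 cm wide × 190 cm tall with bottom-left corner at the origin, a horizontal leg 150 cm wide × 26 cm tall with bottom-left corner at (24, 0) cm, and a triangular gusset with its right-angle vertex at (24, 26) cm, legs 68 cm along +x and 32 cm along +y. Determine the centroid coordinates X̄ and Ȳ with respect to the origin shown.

vertical leg: A = 24 × 190 = 4560.00, centroid at (12.00, 95.00).
horizontal leg: A = 150 × 26 = 3900.00, centroid at (99.00, 13.00).
gusset: A = ½·68·32 = 1088.00, centroid at (46.67, 36.67).
ΣA = 9548.00 cm²
ΣAX̄ = (4560.00)(12.00) + (3900.00)(99.00) + (1088.00)(46.67) = 491593.33 cm³
ΣAȲ = (4560.00)(95.00) + (3900.00)(13.00) + (1088.00)(36.67) = 523793.33 cm³
X̄ = 491593.33 / 9548.00 = 51.49 cm
Ȳ = 523793.33 / 9548.00 = 54.86 cm

X̄ = 51.49 cm, Ȳ = 54.86 cm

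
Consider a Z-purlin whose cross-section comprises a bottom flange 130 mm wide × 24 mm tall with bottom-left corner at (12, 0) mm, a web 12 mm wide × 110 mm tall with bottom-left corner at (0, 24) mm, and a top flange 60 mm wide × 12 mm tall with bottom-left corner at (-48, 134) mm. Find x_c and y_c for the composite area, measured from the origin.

bottom flange: A = 130 × 24 = 3120.00, centroid at (77.00, 12.00).
web: A = 12 × 110 = 1320.00, centroid at (6.00, 79.00).
top flange: A = 60 × 12 = 720.00, centroid at (-18.00, 140.00).
ΣA = 5160.00 mm², ΣAx_c = 235200.00 mm³, ΣAy_c = 242520.00 mm³.
x_c = 235200.00/5160.00 = 45.58 mm; y_c = 242520.00/5160.00 = 47.00 mm.

x_c = 45.58 mm, y_c = 47.00 mm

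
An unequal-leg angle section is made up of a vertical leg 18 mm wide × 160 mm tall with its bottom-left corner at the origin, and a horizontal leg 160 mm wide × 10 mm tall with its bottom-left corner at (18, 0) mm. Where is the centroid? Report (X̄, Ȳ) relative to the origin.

Part | A | x̄ᵢ | ȳᵢ | A·x̄ᵢ | A·ȳᵢ
vertical leg | 2880.00 | 9.00 | 80.00 | 25920.00 | 230400.00
horizontal leg | 1600.00 | 98.00 | 5.00 | 156800.00 | 8000.00
Σ | 4480.00 |  |  | 182720.00 | 238400.00
X̄ = 182720.00 / 4480.00 = 40.79 mm
Ȳ = 238400.00 / 4480.00 = 53.21 mm

X̄ = 40.79 mm, Ȳ = 53.21 mm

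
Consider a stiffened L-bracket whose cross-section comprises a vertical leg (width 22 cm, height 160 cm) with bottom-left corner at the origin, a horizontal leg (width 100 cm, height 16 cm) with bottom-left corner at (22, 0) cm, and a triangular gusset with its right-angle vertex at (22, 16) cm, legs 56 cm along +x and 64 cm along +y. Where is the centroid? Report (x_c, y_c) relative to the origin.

x_c = 32.81 cm, y_c = 52.27 cm

vertical leg: A = 22 × 160 = 3520.00, centroid at (11.00, 80.00).
horizontal leg: A = 100 × 16 = 1600.00, centroid at (72.00, 8.00).
gusset: A = ½·56·64 = 1792.00, centroid at (40.67, 37.33).
ΣA = 6912.00 cm², ΣAx_c = 226794.67 cm³, ΣAy_c = 361301.33 cm³.
x_c = 226794.67/6912.00 = 32.81 cm; y_c = 361301.33/6912.00 = 52.27 cm.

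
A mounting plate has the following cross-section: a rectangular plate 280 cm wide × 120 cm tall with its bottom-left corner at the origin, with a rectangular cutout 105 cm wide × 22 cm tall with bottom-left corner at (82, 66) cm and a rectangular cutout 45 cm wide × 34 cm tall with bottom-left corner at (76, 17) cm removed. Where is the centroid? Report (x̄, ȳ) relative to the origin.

x̄ = 142.56 cm, ȳ = 60.02 cm

plate: A = 280 × 120 = 33600.00, centroid at (140.00, 60.00).
hole 1: A = −(105 × 22) = -2310.00, centroid at (134.50, 77.00).
hole 2: A = −(45 × 34) = -1530.00, centroid at (98.50, 34.00).
ΣA = 29760.00 cm², ΣAx̄ = 4242600.00 cm³, ΣAȳ = 1786110.00 cm³.
x̄ = 4242600.00/29760.00 = 142.56 cm; ȳ = 1786110.00/29760.00 = 60.02 cm.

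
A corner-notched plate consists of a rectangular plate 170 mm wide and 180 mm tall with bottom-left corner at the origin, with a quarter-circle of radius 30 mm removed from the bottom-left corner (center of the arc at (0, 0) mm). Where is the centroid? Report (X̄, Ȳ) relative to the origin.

Part | A | x̄ᵢ | ȳᵢ | A·x̄ᵢ | A·ȳᵢ
plate | 30600.00 | 85.00 | 90.00 | 2601000.00 | 2754000.00
removed quarter-circle | -706.86 | 12.73 | 12.73 | -9000.00 | -9000.00
Σ | 29893.14 |  |  | 2592000.00 | 2745000.00
X̄ = 2592000.00 / 29893.14 = 86.71 mm
Ȳ = 2745000.00 / 29893.14 = 91.83 mm

X̄ = 86.71 mm, Ȳ = 91.83 mm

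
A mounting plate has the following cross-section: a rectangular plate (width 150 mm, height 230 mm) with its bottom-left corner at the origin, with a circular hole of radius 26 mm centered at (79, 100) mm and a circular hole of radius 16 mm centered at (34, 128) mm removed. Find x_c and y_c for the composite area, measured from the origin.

plate: A = 150 × 230 = 34500.00, centroid at (75.00, 115.00).
hole 1: A = −π·26² = -2123.72, centroid at (79.00, 100.00).
hole 2: A = −π·16² = -804.25, centroid at (34.00, 128.00).
ΣA = 31572.04 mm², ΣAx_c = 2392381.96 mm³, ΣAy_c = 3652184.63 mm³.
x_c = 2392381.96/31572.04 = 75.78 mm; y_c = 3652184.63/31572.04 = 115.68 mm.

x_c = 75.78 mm, y_c = 115.68 mm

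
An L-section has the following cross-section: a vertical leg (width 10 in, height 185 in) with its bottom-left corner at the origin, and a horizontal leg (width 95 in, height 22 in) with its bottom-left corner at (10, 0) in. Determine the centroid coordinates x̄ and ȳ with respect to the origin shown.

x̄ = 32.85 in, ȳ = 49.27 in

Part | A | x̄ᵢ | ȳᵢ | A·x̄ᵢ | A·ȳᵢ
vertical leg | 1850.00 | 5.00 | 92.50 | 9250.00 | 171125.00
horizontal leg | 2090.00 | 57.50 | 11.00 | 120175.00 | 22990.00
Σ | 3940.00 |  |  | 129425.00 | 194115.00
x̄ = 129425.00 / 3940.00 = 32.85 in
ȳ = 194115.00 / 3940.00 = 49.27 in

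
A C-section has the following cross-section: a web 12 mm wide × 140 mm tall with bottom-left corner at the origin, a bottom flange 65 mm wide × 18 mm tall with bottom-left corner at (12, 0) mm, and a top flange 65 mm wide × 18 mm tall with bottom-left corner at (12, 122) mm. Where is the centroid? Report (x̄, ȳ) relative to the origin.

x̄ = 28.41 mm, ȳ = 70.00 mm

Part | A | x̄ᵢ | ȳᵢ | A·x̄ᵢ | A·ȳᵢ
web | 1680.00 | 6.00 | 70.00 | 10080.00 | 117600.00
bottom flange | 1170.00 | 44.50 | 9.00 | 52065.00 | 10530.00
top flange | 1170.00 | 44.50 | 131.00 | 52065.00 | 153270.00
Σ | 4020.00 |  |  | 114210.00 | 281400.00
x̄ = 114210.00 / 4020.00 = 28.41 mm
ȳ = 281400.00 / 4020.00 = 70.00 mm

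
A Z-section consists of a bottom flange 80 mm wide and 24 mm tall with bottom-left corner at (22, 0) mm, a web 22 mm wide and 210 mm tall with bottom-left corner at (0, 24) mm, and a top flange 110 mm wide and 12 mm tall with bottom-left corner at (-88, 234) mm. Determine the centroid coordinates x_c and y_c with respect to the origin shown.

bottom flange: A = 80 × 24 = 1920.00, centroid at (62.00, 12.00).
web: A = 22 × 210 = 4620.00, centroid at (11.00, 129.00).
top flange: A = 110 × 12 = 1320.00, centroid at (-33.00, 240.00).
ΣA = 7860.00 mm²
ΣAx_c = (1920.00)(62.00) + (4620.00)(11.00) + (1320.00)(-33.00) = 126300.00 mm³
ΣAy_c = (1920.00)(12.00) + (4620.00)(129.00) + (1320.00)(240.00) = 935820.00 mm³
x_c = 126300.00 / 7860.00 = 16.07 mm
y_c = 935820.00 / 7860.00 = 119.06 mm

x_c = 16.07 mm, y_c = 119.06 mm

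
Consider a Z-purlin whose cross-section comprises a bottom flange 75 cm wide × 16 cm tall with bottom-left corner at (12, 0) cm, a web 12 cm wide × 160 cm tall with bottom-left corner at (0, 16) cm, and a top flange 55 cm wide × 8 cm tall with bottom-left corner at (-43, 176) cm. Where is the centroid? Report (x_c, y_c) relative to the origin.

Part | A | x̄ᵢ | ȳᵢ | A·x̄ᵢ | A·ȳᵢ
bottom flange | 1200.00 | 49.50 | 8.00 | 59400.00 | 9600.00
web | 1920.00 | 6.00 | 96.00 | 11520.00 | 184320.00
top flange | 440.00 | -15.50 | 180.00 | -6820.00 | 79200.00
Σ | 3560.00 |  |  | 64100.00 | 273120.00
x_c = 64100.00 / 3560.00 = 18.01 cm
y_c = 273120.00 / 3560.00 = 76.72 cm

x_c = 18.01 cm, y_c = 76.72 cm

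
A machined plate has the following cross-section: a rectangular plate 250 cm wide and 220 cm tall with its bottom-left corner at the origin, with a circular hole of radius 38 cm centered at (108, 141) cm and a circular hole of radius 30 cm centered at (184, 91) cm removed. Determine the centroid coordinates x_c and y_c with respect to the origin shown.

x_c = 123.12 cm, y_c = 108.18 cm

plate: A = 250 × 220 = 55000.00, centroid at (125.00, 110.00).
hole 1: A = −π·38² = -4536.46, centroid at (108.00, 141.00).
hole 2: A = −π·30² = -2827.43, centroid at (184.00, 91.00).
ΣA = 47636.11 cm²
ΣAx_c = (55000.00)(125.00) + (-4536.46)(108.00) + (-2827.43)(184.00) = 5864814.60 cm³
ΣAy_c = (55000.00)(110.00) + (-4536.46)(141.00) + (-2827.43)(91.00) = 5153062.73 cm³
x_c = 5864814.60 / 47636.11 = 123.12 cm
y_c = 5153062.73 / 47636.11 = 108.18 cm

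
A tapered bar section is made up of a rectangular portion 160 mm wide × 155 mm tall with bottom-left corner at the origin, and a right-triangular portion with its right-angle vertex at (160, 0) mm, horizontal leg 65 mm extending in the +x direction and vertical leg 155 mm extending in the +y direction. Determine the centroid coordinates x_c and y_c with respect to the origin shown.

rectangular portion: A = 160 × 155 = 24800.00, centroid at (80.00, 77.50).
triangular portion: A = ½·65·155 = 5037.50, centroid at (181.67, 51.67).
ΣA = 29837.50 mm²
ΣAx_c = (24800.00)(80.00) + (5037.50)(181.67) = 2899145.83 mm³
ΣAy_c = (24800.00)(77.50) + (5037.50)(51.67) = 2182270.83 mm³
x_c = 2899145.83 / 29837.50 = 97.16 mm
y_c = 2182270.83 / 29837.50 = 73.14 mm

x_c = 97.16 mm, y_c = 73.14 mm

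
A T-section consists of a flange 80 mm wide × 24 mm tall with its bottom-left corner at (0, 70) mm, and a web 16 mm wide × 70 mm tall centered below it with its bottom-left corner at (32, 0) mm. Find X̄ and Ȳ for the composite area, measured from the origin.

X̄ = 40.00 mm, Ȳ = 64.68 mm

web: A = 16 × 70 = 1120.00, centroid at (40.00, 35.00).
flange: A = 80 × 24 = 1920.00, centroid at (40.00, 82.00).
ΣA = 3040.00 mm²
ΣAX̄ = (1120.00)(40.00) + (1920.00)(40.00) = 121600.00 mm³
ΣAȲ = (1120.00)(35.00) + (1920.00)(82.00) = 196640.00 mm³
X̄ = 121600.00 / 3040.00 = 40.00 mm
Ȳ = 196640.00 / 3040.00 = 64.68 mm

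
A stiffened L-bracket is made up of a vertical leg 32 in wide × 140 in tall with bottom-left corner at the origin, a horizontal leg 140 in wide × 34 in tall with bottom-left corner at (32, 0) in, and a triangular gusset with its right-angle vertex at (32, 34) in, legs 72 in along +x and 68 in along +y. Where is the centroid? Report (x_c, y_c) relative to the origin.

vertical leg: A = 32 × 140 = 4480.00, centroid at (16.00, 70.00).
horizontal leg: A = 140 × 34 = 4760.00, centroid at (102.00, 17.00).
gusset: A = ½·72·68 = 2448.00, centroid at (56.00, 56.67).
ΣA = 11688.00 in²
ΣAx_c = (4480.00)(16.00) + (4760.00)(102.00) + (2448.00)(56.00) = 694288.00 in³
ΣAy_c = (4480.00)(70.00) + (4760.00)(17.00) + (2448.00)(56.67) = 533240.00 in³
x_c = 694288.00 / 11688.00 = 59.40 in
y_c = 533240.00 / 11688.00 = 45.62 in

x_c = 59.40 in, y_c = 45.62 in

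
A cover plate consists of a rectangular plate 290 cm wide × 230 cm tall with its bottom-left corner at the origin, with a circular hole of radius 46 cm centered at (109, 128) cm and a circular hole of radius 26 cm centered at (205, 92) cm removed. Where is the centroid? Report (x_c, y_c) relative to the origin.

plate: A = 290 × 230 = 66700.00, centroid at (145.00, 115.00).
hole 1: A = −π·46² = -6647.61, centroid at (109.00, 128.00).
hole 2: A = −π·26² = -2123.72, centroid at (205.00, 92.00).
ΣA = 57928.67 cm², ΣAx_c = 8511548.59 cm³, ΣAy_c = 6624223.98 cm³.
x_c = 8511548.59/57928.67 = 146.93 cm; y_c = 6624223.98/57928.67 = 114.35 cm.

x_c = 146.93 cm, y_c = 114.35 cm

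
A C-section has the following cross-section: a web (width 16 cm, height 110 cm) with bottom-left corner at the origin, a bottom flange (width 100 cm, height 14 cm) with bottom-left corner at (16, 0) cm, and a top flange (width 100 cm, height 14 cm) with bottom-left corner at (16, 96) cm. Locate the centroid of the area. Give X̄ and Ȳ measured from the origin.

web: A = 16 × 110 = 1760.00, centroid at (8.00, 55.00).
bottom flange: A = 100 × 14 = 1400.00, centroid at (66.00, 7.00).
top flange: A = 100 × 14 = 1400.00, centroid at (66.00, 103.00).
ΣA = 4560.00 cm²
ΣAX̄ = (1760.00)(8.00) + (1400.00)(66.00) + (1400.00)(66.00) = 198880.00 cm³
ΣAȲ = (1760.00)(55.00) + (1400.00)(7.00) + (1400.00)(103.00) = 250800.00 cm³
X̄ = 198880.00 / 4560.00 = 43.61 cm
Ȳ = 250800.00 / 4560.00 = 55.00 cm

X̄ = 43.61 cm, Ȳ = 55.00 cm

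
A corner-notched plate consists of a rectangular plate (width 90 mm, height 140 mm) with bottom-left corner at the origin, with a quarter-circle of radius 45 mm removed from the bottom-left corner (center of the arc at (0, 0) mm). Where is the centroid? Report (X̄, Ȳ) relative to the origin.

plate: A = 90 × 140 = 12600.00, centroid at (45.00, 70.00).
removed quarter-circle: A = −¼π·45² = -1590.43, centroid at (19.10, 19.10).
ΣA = 11009.57 mm², ΣAX̄ = 536625.00 mm³, ΣAȲ = 851625.00 mm³.
X̄ = 536625.00/11009.57 = 48.74 mm; Ȳ = 851625.00/11009.57 = 77.35 mm.

X̄ = 48.74 mm, Ȳ = 77.35 mm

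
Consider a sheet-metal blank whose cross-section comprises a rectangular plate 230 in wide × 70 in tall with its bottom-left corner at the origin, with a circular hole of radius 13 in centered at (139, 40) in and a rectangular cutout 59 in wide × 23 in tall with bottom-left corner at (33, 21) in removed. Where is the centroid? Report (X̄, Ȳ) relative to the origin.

plate: A = 230 × 70 = 16100.00, centroid at (115.00, 35.00).
hole 1: A = −π·13² = -530.93, centroid at (139.00, 40.00).
hole 2: A = −(59 × 23) = -1357.00, centroid at (62.50, 32.50).
ΣA = 14212.07 in², ΣAX̄ = 1692888.35 in³, ΣAȲ = 498160.33 in³.
X̄ = 1692888.35/14212.07 = 119.12 in; Ȳ = 498160.33/14212.07 = 35.05 in.

X̄ = 119.12 in, Ȳ = 35.05 in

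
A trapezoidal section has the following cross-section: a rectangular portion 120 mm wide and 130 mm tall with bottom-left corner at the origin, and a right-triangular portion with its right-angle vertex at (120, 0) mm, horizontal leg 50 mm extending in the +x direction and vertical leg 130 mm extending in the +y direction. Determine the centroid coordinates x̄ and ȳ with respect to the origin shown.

x̄ = 73.22 mm, ȳ = 61.26 mm

rectangular portion: A = 120 × 130 = 15600.00, centroid at (60.00, 65.00).
triangular portion: A = ½·50·130 = 3250.00, centroid at (136.67, 43.33).
ΣA = 18850.00 mm², ΣAx̄ = 1380166.67 mm³, ΣAȳ = 1154833.33 mm³.
x̄ = 1380166.67/18850.00 = 73.22 mm; ȳ = 1154833.33/18850.00 = 61.26 mm.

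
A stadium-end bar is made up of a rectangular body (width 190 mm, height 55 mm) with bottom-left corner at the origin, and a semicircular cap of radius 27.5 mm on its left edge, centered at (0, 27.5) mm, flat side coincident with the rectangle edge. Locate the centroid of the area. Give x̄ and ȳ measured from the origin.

rectangular body: A = 190 × 55 = 10450.00, centroid at (95.00, 27.50).
semicircular end: A = ½π·27.5² = 1187.91, centroid at (-11.67, 27.50).
ΣA = 11637.91 mm², ΣAx̄ = 978885.42 mm³, ΣAȳ = 320042.65 mm³.
x̄ = 978885.42/11637.91 = 84.11 mm; ȳ = 320042.65/11637.91 = 27.50 mm.

x̄ = 84.11 mm, ȳ = 27.50 mm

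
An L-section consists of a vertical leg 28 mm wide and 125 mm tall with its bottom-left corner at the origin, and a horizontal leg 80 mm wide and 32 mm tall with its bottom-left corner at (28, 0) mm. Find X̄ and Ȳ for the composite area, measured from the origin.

vertical leg: A = 28 × 125 = 3500.00, centroid at (14.00, 62.50).
horizontal leg: A = 80 × 32 = 2560.00, centroid at (68.00, 16.00).
ΣA = 6060.00 mm², ΣAX̄ = 223080.00 mm³, ΣAȲ = 259710.00 mm³.
X̄ = 223080.00/6060.00 = 36.81 mm; Ȳ = 259710.00/6060.00 = 42.86 mm.

X̄ = 36.81 mm, Ȳ = 42.86 mm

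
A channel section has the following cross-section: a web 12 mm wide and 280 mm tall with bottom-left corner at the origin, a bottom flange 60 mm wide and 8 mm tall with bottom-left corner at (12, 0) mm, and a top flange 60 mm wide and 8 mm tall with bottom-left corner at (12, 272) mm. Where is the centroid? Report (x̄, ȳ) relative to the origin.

x̄ = 14.00 mm, ȳ = 140.00 mm

web: A = 12 × 280 = 3360.00, centroid at (6.00, 140.00).
bottom flange: A = 60 × 8 = 480.00, centroid at (42.00, 4.00).
top flange: A = 60 × 8 = 480.00, centroid at (42.00, 276.00).
ΣA = 4320.00 mm²
ΣAx̄ = (3360.00)(6.00) + (480.00)(42.00) + (480.00)(42.00) = 60480.00 mm³
ΣAȳ = (3360.00)(140.00) + (480.00)(4.00) + (480.00)(276.00) = 604800.00 mm³
x̄ = 60480.00 / 4320.00 = 14.00 mm
ȳ = 604800.00 / 4320.00 = 140.00 mm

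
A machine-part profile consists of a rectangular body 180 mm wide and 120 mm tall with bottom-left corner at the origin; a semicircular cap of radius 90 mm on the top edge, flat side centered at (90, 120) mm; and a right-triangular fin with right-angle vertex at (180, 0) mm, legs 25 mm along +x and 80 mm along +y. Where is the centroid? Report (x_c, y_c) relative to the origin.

rectangular body: A = 180 × 120 = 21600.00, centroid at (90.00, 60.00).
semicircular top: A = ½π·90² = 12723.45, centroid at (90.00, 158.20).
triangular fin: A = ½·25·80 = 1000.00, centroid at (188.33, 26.67).
ΣA = 35323.45 mm², ΣAx_c = 3277443.86 mm³, ΣAy_c = 3335480.70 mm³.
x_c = 3277443.86/35323.45 = 92.78 mm; y_c = 3335480.70/35323.45 = 94.43 mm.

x_c = 92.78 mm, y_c = 94.43 mm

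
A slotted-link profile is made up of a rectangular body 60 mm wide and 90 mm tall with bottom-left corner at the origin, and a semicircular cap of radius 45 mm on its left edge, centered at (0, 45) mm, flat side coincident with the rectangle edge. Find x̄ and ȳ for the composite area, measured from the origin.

rectangular body: A = 60 × 90 = 5400.00, centroid at (30.00, 45.00).
semicircular end: A = ½π·45² = 3180.86, centroid at (-19.10, 45.00).
ΣA = 8580.86 mm²
ΣAx̄ = (5400.00)(30.00) + (3180.86)(-19.10) = 101250.00 mm³
ΣAȳ = (5400.00)(45.00) + (3180.86)(45.00) = 386138.82 mm³
x̄ = 101250.00 / 8580.86 = 11.80 mm
ȳ = 386138.82 / 8580.86 = 45.00 mm

x̄ = 11.80 mm, ȳ = 45.00 mm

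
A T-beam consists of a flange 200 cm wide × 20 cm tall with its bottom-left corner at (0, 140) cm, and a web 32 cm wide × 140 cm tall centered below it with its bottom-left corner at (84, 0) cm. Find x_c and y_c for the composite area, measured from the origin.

web: A = 32 × 140 = 4480.00, centroid at (100.00, 70.00).
flange: A = 200 × 20 = 4000.00, centroid at (100.00, 150.00).
ΣA = 8480.00 cm²
ΣAx_c = (4480.00)(100.00) + (4000.00)(100.00) = 848000.00 cm³
ΣAy_c = (4480.00)(70.00) + (4000.00)(150.00) = 913600.00 cm³
x_c = 848000.00 / 8480.00 = 100.00 cm
y_c = 913600.00 / 8480.00 = 107.74 cm

x_c = 100.00 cm, y_c = 107.74 cm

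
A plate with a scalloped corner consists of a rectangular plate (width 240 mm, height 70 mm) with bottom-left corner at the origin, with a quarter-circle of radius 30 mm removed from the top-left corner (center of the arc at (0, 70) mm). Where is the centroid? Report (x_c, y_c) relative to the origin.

x_c = 124.71 mm, y_c = 34.02 mm

Part | A | x̄ᵢ | ȳᵢ | A·x̄ᵢ | A·ȳᵢ
plate | 16800.00 | 120.00 | 35.00 | 2016000.00 | 588000.00
removed quarter-circle | -706.86 | 12.73 | 57.27 | -9000.00 | -40480.08
Σ | 16093.14 |  |  | 2007000.00 | 547519.92
x_c = 2007000.00 / 16093.14 = 124.71 mm
y_c = 547519.92 / 16093.14 = 34.02 mm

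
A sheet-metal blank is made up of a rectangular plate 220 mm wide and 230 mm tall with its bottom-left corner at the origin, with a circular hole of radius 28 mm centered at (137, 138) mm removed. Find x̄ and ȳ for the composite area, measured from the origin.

x̄ = 108.62 mm, ȳ = 113.82 mm

Part | A | x̄ᵢ | ȳᵢ | A·x̄ᵢ | A·ȳᵢ
plate | 50600.00 | 110.00 | 115.00 | 5566000.00 | 5819000.00
hole | -2463.01 | 137.00 | 138.00 | -337432.18 | -339895.19
Σ | 48136.99 |  |  | 5228567.82 | 5479104.81
x̄ = 5228567.82 / 48136.99 = 108.62 mm
ȳ = 5479104.81 / 48136.99 = 113.82 mm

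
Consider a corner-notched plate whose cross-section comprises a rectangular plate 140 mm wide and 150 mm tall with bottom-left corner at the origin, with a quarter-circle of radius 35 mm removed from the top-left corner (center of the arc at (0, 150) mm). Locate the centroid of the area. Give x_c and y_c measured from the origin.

x_c = 72.65 mm, y_c = 72.11 mm

plate: A = 140 × 150 = 21000.00, centroid at (70.00, 75.00).
removed quarter-circle: A = −¼π·35² = -962.11, centroid at (14.85, 135.15).
ΣA = 20037.89 mm²
ΣAx_c = (21000.00)(70.00) + (-962.11)(14.85) = 1455708.33 mm³
ΣAy_c = (21000.00)(75.00) + (-962.11)(135.15) = 1444974.75 mm³
x_c = 1455708.33 / 20037.89 = 72.65 mm
y_c = 1444974.75 / 20037.89 = 72.11 mm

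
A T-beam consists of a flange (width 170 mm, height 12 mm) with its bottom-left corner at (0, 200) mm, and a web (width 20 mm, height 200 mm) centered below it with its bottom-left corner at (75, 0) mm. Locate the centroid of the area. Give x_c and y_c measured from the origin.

web: A = 20 × 200 = 4000.00, centroid at (85.00, 100.00).
flange: A = 170 × 12 = 2040.00, centroid at (85.00, 206.00).
ΣA = 6040.00 mm², ΣAx_c = 513400.00 mm³, ΣAy_c = 820240.00 mm³.
x_c = 513400.00/6040.00 = 85.00 mm; y_c = 820240.00/6040.00 = 135.80 mm.

x_c = 85.00 mm, y_c = 135.80 mm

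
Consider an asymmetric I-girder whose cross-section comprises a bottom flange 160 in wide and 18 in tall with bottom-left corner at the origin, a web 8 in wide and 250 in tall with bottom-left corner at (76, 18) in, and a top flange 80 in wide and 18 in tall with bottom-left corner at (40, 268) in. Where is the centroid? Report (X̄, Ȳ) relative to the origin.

X̄ = 80.00 in, Ȳ = 112.47 in

bottom flange: A = 160 × 18 = 2880.00, centroid at (80.00, 9.00).
web: A = 8 × 250 = 2000.00, centroid at (80.00, 143.00).
top flange: A = 80 × 18 = 1440.00, centroid at (80.00, 277.00).
ΣA = 6320.00 in², ΣAX̄ = 505600.00 in³, ΣAȲ = 710800.00 in³.
X̄ = 505600.00/6320.00 = 80.00 in; Ȳ = 710800.00/6320.00 = 112.47 in.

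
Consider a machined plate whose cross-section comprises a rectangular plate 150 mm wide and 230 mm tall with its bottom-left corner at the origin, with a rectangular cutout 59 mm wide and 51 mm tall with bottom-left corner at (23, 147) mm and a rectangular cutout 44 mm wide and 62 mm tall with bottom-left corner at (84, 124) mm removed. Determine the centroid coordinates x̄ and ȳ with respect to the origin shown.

x̄ = 74.41 mm, ȳ = 105.19 mm

plate: A = 150 × 230 = 34500.00, centroid at (75.00, 115.00).
hole 1: A = −(59 × 51) = -3009.00, centroid at (52.50, 172.50).
hole 2: A = −(44 × 62) = -2728.00, centroid at (106.00, 155.00).
ΣA = 28763.00 mm², ΣAx̄ = 2140359.50 mm³, ΣAȳ = 3025607.50 mm³.
x̄ = 2140359.50/28763.00 = 74.41 mm; ȳ = 3025607.50/28763.00 = 105.19 mm.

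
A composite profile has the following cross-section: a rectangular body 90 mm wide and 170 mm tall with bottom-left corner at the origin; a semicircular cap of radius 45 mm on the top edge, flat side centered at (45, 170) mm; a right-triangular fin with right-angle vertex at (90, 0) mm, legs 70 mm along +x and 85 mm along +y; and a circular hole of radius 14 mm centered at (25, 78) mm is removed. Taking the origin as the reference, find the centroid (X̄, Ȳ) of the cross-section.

X̄ = 55.35 mm, Ȳ = 93.01 mm

Part | A | x̄ᵢ | ȳᵢ | A·x̄ᵢ | A·ȳᵢ
rectangular body | 15300.00 | 45.00 | 85.00 | 688500.00 | 1300500.00
semicircular top | 3180.86 | 45.00 | 189.10 | 143138.82 | 601496.64
triangular fin | 2975.00 | 113.33 | 28.33 | 337166.67 | 84291.67
hole | -615.75 | 25.00 | 78.00 | -15393.80 | -48028.67
Σ | 20840.11 |  |  | 1153411.68 | 1938259.63
X̄ = 1153411.68 / 20840.11 = 55.35 mm
Ȳ = 1938259.63 / 20840.11 = 93.01 mm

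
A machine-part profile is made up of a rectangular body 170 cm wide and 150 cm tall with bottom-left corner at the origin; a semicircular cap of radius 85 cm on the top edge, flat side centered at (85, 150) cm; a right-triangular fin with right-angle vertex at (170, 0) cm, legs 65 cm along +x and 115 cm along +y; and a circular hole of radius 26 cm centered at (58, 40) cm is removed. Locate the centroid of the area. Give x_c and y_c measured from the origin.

Part | A | x̄ᵢ | ȳᵢ | A·x̄ᵢ | A·ȳᵢ
rectangular body | 25500.00 | 85.00 | 75.00 | 2167500.00 | 1912500.00
semicircular top | 11349.00 | 85.00 | 186.08 | 964665.29 | 2111767.19
triangular fin | 3737.50 | 191.67 | 38.33 | 716354.17 | 143270.83
hole | -2123.72 | 58.00 | 40.00 | -123175.56 | -84948.67
Σ | 38462.79 |  |  | 3725343.90 | 4082589.35
x_c = 3725343.90 / 38462.79 = 96.86 cm
y_c = 4082589.35 / 38462.79 = 106.14 cm

x_c = 96.86 cm, y_c = 106.14 cm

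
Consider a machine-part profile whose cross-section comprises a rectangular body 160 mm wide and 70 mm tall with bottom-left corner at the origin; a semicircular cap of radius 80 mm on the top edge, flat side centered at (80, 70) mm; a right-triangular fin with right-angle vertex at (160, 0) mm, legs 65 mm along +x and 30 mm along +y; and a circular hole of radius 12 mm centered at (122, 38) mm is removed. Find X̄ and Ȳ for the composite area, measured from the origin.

Part | A | x̄ᵢ | ȳᵢ | A·x̄ᵢ | A·ȳᵢ
rectangular body | 11200.00 | 80.00 | 35.00 | 896000.00 | 392000.00
semicircular top | 10053.10 | 80.00 | 103.95 | 804247.72 | 1045050.09
triangular fin | 975.00 | 181.67 | 10.00 | 177125.00 | 9750.00
hole | -452.39 | 122.00 | 38.00 | -55191.50 | -17190.80
Σ | 21775.71 |  |  | 1822181.22 | 1429609.29
X̄ = 1822181.22 / 21775.71 = 83.68 mm
Ȳ = 1429609.29 / 21775.71 = 65.65 mm

X̄ = 83.68 mm, Ȳ = 65.65 mm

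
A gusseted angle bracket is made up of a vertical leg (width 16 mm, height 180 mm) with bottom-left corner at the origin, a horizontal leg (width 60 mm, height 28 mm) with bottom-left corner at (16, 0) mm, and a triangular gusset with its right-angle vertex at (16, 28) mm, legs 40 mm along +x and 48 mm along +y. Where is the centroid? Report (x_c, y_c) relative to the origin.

x_c = 23.28 mm, y_c = 58.87 mm

vertical leg: A = 16 × 180 = 2880.00, centroid at (8.00, 90.00).
horizontal leg: A = 60 × 28 = 1680.00, centroid at (46.00, 14.00).
gusset: A = ½·40·48 = 960.00, centroid at (29.33, 44.00).
ΣA = 5520.00 mm²
ΣAx_c = (2880.00)(8.00) + (1680.00)(46.00) + (960.00)(29.33) = 128480.00 mm³
ΣAy_c = (2880.00)(90.00) + (1680.00)(14.00) + (960.00)(44.00) = 324960.00 mm³
x_c = 128480.00 / 5520.00 = 23.28 mm
y_c = 324960.00 / 5520.00 = 58.87 mm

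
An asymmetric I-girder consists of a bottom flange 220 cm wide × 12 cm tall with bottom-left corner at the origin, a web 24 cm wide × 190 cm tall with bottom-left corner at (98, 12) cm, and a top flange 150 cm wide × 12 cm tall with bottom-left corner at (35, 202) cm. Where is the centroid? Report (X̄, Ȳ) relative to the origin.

bottom flange: A = 220 × 12 = 2640.00, centroid at (110.00, 6.00).
web: A = 24 × 190 = 4560.00, centroid at (110.00, 107.00).
top flange: A = 150 × 12 = 1800.00, centroid at (110.00, 208.00).
ΣA = 9000.00 cm²
ΣAX̄ = (2640.00)(110.00) + (4560.00)(110.00) + (1800.00)(110.00) = 990000.00 cm³
ΣAȲ = (2640.00)(6.00) + (4560.00)(107.00) + (1800.00)(208.00) = 878160.00 cm³
X̄ = 990000.00 / 9000.00 = 110.00 cm
Ȳ = 878160.00 / 9000.00 = 97.57 cm

X̄ = 110.00 cm, Ȳ = 97.57 cm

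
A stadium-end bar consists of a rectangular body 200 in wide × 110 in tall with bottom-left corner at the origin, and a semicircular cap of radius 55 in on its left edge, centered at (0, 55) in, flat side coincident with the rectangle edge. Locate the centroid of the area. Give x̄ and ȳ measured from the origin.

rectangular body: A = 200 × 110 = 22000.00, centroid at (100.00, 55.00).
semicircular end: A = ½π·55² = 4751.66, centroid at (-23.34, 55.00).
ΣA = 26751.66 in², ΣAx̄ = 2089083.33 in³, ΣAȳ = 1471341.24 in³.
x̄ = 2089083.33/26751.66 = 78.09 in; ȳ = 1471341.24/26751.66 = 55.00 in.

x̄ = 78.09 in, ȳ = 55.00 in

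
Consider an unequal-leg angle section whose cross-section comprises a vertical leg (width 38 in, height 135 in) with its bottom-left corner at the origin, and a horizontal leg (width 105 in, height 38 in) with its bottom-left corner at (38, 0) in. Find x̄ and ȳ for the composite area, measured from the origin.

x̄ = 50.28 in, ȳ = 46.28 in

vertical leg: A = 38 × 135 = 5130.00, centroid at (19.00, 67.50).
horizontal leg: A = 105 × 38 = 3990.00, centroid at (90.50, 19.00).
ΣA = 9120.00 in²
ΣAx̄ = (5130.00)(19.00) + (3990.00)(90.50) = 458565.00 in³
ΣAȳ = (5130.00)(67.50) + (3990.00)(19.00) = 422085.00 in³
x̄ = 458565.00 / 9120.00 = 50.28 in
ȳ = 422085.00 / 9120.00 = 46.28 in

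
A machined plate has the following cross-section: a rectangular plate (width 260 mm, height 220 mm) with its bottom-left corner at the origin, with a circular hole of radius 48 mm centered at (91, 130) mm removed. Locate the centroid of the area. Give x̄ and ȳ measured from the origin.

x̄ = 135.65 mm, ȳ = 107.10 mm

plate: A = 260 × 220 = 57200.00, centroid at (130.00, 110.00).
hole: A = −π·48² = -7238.23, centroid at (91.00, 130.00).
ΣA = 49961.77 mm²
ΣAx̄ = (57200.00)(130.00) + (-7238.23)(91.00) = 6777321.12 mm³
ΣAȳ = (57200.00)(110.00) + (-7238.23)(130.00) = 5351030.17 mm³
x̄ = 6777321.12 / 49961.77 = 135.65 mm
ȳ = 5351030.17 / 49961.77 = 107.10 mm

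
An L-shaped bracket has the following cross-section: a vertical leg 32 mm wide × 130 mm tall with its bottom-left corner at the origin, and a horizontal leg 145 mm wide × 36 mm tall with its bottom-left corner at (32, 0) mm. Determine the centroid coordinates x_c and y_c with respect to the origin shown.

vertical leg: A = 32 × 130 = 4160.00, centroid at (16.00, 65.00).
horizontal leg: A = 145 × 36 = 5220.00, centroid at (104.50, 18.00).
ΣA = 9380.00 mm²
ΣAx_c = (4160.00)(16.00) + (5220.00)(104.50) = 612050.00 mm³
ΣAy_c = (4160.00)(65.00) + (5220.00)(18.00) = 364360.00 mm³
x_c = 612050.00 / 9380.00 = 65.25 mm
y_c = 364360.00 / 9380.00 = 38.84 mm

x_c = 65.25 mm, y_c = 38.84 mm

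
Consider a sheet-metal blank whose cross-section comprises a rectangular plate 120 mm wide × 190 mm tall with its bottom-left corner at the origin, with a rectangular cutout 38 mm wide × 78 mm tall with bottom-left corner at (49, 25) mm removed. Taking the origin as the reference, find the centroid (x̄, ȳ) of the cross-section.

plate: A = 120 × 190 = 22800.00, centroid at (60.00, 95.00).
hole: A = −(38 × 78) = -2964.00, centroid at (68.00, 64.00).
ΣA = 19836.00 mm²
ΣAx̄ = (22800.00)(60.00) + (-2964.00)(68.00) = 1166448.00 mm³
ΣAȳ = (22800.00)(95.00) + (-2964.00)(64.00) = 1976304.00 mm³
x̄ = 1166448.00 / 19836.00 = 58.80 mm
ȳ = 1976304.00 / 19836.00 = 99.63 mm

x̄ = 58.80 mm, ȳ = 99.63 mm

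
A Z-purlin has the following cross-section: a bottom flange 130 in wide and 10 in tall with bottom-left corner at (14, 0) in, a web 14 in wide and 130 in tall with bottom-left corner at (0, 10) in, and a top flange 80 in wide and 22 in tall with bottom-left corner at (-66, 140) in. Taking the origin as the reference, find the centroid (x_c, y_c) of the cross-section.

Part | A | x̄ᵢ | ȳᵢ | A·x̄ᵢ | A·ȳᵢ
bottom flange | 1300.00 | 79.00 | 5.00 | 102700.00 | 6500.00
web | 1820.00 | 7.00 | 75.00 | 12740.00 | 136500.00
top flange | 1760.00 | -26.00 | 151.00 | -45760.00 | 265760.00
Σ | 4880.00 |  |  | 69680.00 | 408760.00
x_c = 69680.00 / 4880.00 = 14.28 in
y_c = 408760.00 / 4880.00 = 83.76 in

x_c = 14.28 in, y_c = 83.76 in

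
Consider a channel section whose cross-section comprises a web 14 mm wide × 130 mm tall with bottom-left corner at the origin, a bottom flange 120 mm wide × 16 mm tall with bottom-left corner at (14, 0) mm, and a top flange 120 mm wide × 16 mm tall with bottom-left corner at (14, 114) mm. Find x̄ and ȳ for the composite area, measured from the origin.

x̄ = 52.46 mm, ȳ = 65.00 mm

web: A = 14 × 130 = 1820.00, centroid at (7.00, 65.00).
bottom flange: A = 120 × 16 = 1920.00, centroid at (74.00, 8.00).
top flange: A = 120 × 16 = 1920.00, centroid at (74.00, 122.00).
ΣA = 5660.00 mm², ΣAx̄ = 296900.00 mm³, ΣAȳ = 367900.00 mm³.
x̄ = 296900.00/5660.00 = 52.46 mm; ȳ = 367900.00/5660.00 = 65.00 mm.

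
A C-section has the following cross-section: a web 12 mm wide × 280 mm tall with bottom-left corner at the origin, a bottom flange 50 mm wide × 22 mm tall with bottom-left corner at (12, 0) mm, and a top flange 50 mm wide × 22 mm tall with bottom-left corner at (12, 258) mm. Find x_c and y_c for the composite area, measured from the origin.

web: A = 12 × 280 = 3360.00, centroid at (6.00, 140.00).
bottom flange: A = 50 × 22 = 1100.00, centroid at (37.00, 11.00).
top flange: A = 50 × 22 = 1100.00, centroid at (37.00, 269.00).
ΣA = 5560.00 mm², ΣAx_c = 101560.00 mm³, ΣAy_c = 778400.00 mm³.
x_c = 101560.00/5560.00 = 18.27 mm; y_c = 778400.00/5560.00 = 140.00 mm.

x_c = 18.27 mm, y_c = 140.00 mm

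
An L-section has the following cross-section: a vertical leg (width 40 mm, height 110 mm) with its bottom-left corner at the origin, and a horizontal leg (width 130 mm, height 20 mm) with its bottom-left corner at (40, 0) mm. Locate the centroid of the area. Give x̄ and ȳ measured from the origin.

x̄ = 51.57 mm, ȳ = 38.29 mm

vertical leg: A = 40 × 110 = 4400.00, centroid at (20.00, 55.00).
horizontal leg: A = 130 × 20 = 2600.00, centroid at (105.00, 10.00).
ΣA = 7000.00 mm², ΣAx̄ = 361000.00 mm³, ΣAȳ = 268000.00 mm³.
x̄ = 361000.00/7000.00 = 51.57 mm; ȳ = 268000.00/7000.00 = 38.29 mm.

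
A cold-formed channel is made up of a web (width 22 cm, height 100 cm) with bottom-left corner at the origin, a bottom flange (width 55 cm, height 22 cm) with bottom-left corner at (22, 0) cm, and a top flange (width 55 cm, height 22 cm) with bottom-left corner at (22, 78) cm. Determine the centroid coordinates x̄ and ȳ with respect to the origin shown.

x̄ = 31.17 cm, ȳ = 50.00 cm

web: A = 22 × 100 = 2200.00, centroid at (11.00, 50.00).
bottom flange: A = 55 × 22 = 1210.00, centroid at (49.50, 11.00).
top flange: A = 55 × 22 = 1210.00, centroid at (49.50, 89.00).
ΣA = 4620.00 cm²
ΣAx̄ = (2200.00)(11.00) + (1210.00)(49.50) + (1210.00)(49.50) = 143990.00 cm³
ΣAȳ = (2200.00)(50.00) + (1210.00)(11.00) + (1210.00)(89.00) = 231000.00 cm³
x̄ = 143990.00 / 4620.00 = 31.17 cm
ȳ = 231000.00 / 4620.00 = 50.00 cm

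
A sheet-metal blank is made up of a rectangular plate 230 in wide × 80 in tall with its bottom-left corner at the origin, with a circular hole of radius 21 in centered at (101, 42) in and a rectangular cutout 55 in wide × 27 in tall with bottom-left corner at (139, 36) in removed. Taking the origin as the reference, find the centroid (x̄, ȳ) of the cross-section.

x̄ = 111.32 in, ȳ = 38.91 in

plate: A = 230 × 80 = 18400.00, centroid at (115.00, 40.00).
hole 1: A = −π·21² = -1385.44, centroid at (101.00, 42.00).
hole 2: A = −(55 × 27) = -1485.00, centroid at (166.50, 49.50).
ΣA = 15529.56 in², ΣAx̄ = 1728817.82 in³, ΣAȳ = 604303.92 in³.
x̄ = 1728817.82/15529.56 = 111.32 in; ȳ = 604303.92/15529.56 = 38.91 in.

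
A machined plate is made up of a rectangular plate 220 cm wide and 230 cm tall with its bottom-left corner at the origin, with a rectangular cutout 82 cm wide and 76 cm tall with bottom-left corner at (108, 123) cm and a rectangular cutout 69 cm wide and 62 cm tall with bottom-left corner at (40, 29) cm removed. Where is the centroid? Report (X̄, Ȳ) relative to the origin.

Part | A | x̄ᵢ | ȳᵢ | A·x̄ᵢ | A·ȳᵢ
plate | 50600.00 | 110.00 | 115.00 | 5566000.00 | 5819000.00
hole 1 | -6232.00 | 149.00 | 161.00 | -928568.00 | -1003352.00
hole 2 | -4278.00 | 74.50 | 60.00 | -318711.00 | -256680.00
Σ | 40090.00 |  |  | 4318721.00 | 4558968.00
X̄ = 4318721.00 / 40090.00 = 107.73 cm
Ȳ = 4558968.00 / 40090.00 = 113.72 cm

X̄ = 107.73 cm, Ȳ = 113.72 cm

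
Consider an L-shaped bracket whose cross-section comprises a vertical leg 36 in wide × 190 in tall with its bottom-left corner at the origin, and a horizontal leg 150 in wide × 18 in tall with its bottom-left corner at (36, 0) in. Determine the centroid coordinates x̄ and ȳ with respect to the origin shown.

vertical leg: A = 36 × 190 = 6840.00, centroid at (18.00, 95.00).
horizontal leg: A = 150 × 18 = 2700.00, centroid at (111.00, 9.00).
ΣA = 9540.00 in², ΣAx̄ = 422820.00 in³, ΣAȳ = 674100.00 in³.
x̄ = 422820.00/9540.00 = 44.32 in; ȳ = 674100.00/9540.00 = 70.66 in.

x̄ = 44.32 in, ȳ = 70.66 in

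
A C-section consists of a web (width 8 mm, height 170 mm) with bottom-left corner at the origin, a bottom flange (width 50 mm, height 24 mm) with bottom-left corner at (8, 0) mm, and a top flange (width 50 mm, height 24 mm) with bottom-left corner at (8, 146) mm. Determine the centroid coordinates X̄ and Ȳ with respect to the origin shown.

X̄ = 22.51 mm, Ȳ = 85.00 mm

web: A = 8 × 170 = 1360.00, centroid at (4.00, 85.00).
bottom flange: A = 50 × 24 = 1200.00, centroid at (33.00, 12.00).
top flange: A = 50 × 24 = 1200.00, centroid at (33.00, 158.00).
ΣA = 3760.00 mm², ΣAX̄ = 84640.00 mm³, ΣAȲ = 319600.00 mm³.
X̄ = 84640.00/3760.00 = 22.51 mm; Ȳ = 319600.00/3760.00 = 85.00 mm.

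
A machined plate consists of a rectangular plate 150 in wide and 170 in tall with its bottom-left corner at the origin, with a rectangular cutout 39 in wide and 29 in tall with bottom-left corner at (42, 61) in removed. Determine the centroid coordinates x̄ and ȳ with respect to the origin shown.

x̄ = 75.63 in, ȳ = 85.44 in

plate: A = 150 × 170 = 25500.00, centroid at (75.00, 85.00).
hole: A = −(39 × 29) = -1131.00, centroid at (61.50, 75.50).
ΣA = 24369.00 in²
ΣAx̄ = (25500.00)(75.00) + (-1131.00)(61.50) = 1842943.50 in³
ΣAȳ = (25500.00)(85.00) + (-1131.00)(75.50) = 2082109.50 in³
x̄ = 1842943.50 / 24369.00 = 75.63 in
ȳ = 2082109.50 / 24369.00 = 85.44 in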